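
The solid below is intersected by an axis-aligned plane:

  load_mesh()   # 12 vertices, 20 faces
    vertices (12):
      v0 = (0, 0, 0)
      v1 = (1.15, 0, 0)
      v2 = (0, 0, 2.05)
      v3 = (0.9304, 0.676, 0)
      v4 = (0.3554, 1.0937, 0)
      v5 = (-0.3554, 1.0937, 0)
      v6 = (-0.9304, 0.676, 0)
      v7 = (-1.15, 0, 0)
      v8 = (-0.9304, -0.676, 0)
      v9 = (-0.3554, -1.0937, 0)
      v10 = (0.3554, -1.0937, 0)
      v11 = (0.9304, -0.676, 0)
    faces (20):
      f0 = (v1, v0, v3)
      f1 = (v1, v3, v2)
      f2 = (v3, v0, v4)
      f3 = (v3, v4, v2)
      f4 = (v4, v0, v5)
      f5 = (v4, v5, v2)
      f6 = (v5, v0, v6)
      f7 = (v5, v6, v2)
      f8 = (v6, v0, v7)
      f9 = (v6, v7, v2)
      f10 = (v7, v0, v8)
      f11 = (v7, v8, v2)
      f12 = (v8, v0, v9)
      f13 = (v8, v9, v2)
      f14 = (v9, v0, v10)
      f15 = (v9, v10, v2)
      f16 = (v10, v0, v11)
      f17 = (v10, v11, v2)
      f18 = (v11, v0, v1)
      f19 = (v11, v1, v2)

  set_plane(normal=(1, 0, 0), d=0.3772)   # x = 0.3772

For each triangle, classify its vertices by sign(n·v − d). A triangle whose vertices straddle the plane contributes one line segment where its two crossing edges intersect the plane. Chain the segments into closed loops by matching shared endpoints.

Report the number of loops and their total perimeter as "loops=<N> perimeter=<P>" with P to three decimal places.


Straddling triangles (8 of 20):
  (v1,v0,v3) [+-+] → (0.3772, 0, 0)–(0.3772, 0.274062, 0)  len=0.2741
  (v1,v3,v2) [++-] → (0.3772, 0.274062, 1.2189)–(0.3772, 0, 1.3776)  len=0.3167
  (v3,v0,v4) [+--] → (0.3772, 0.274062, 0)–(0.3772, 1.07786, 0)  len=0.8038
  (v3,v4,v2) [+--] → (0.3772, 1.07786, 0)–(0.3772, 0.274062, 1.2189)  len=1.4601
  (v10,v0,v11) [--+] → (0.3772, -0.274062, 0)–(0.3772, -1.07786, 0)  len=0.8038
  (v10,v11,v2) [-+-] → (0.3772, -1.07786, 0)–(0.3772, -0.274062, 1.2189)  len=1.4601
  (v11,v0,v1) [+-+] → (0.3772, -0.274062, 0)–(0.3772, 0, 0)  len=0.2741
  (v11,v1,v2) [++-] → (0.3772, 0, 1.3776)–(0.3772, -0.274062, 1.2189)  len=0.3167

Chained into 1 loop(s):
  loop 1: 8 segments, perimeter = 5.7093
Total perimeter = 5.709

loops=1 perimeter=5.709


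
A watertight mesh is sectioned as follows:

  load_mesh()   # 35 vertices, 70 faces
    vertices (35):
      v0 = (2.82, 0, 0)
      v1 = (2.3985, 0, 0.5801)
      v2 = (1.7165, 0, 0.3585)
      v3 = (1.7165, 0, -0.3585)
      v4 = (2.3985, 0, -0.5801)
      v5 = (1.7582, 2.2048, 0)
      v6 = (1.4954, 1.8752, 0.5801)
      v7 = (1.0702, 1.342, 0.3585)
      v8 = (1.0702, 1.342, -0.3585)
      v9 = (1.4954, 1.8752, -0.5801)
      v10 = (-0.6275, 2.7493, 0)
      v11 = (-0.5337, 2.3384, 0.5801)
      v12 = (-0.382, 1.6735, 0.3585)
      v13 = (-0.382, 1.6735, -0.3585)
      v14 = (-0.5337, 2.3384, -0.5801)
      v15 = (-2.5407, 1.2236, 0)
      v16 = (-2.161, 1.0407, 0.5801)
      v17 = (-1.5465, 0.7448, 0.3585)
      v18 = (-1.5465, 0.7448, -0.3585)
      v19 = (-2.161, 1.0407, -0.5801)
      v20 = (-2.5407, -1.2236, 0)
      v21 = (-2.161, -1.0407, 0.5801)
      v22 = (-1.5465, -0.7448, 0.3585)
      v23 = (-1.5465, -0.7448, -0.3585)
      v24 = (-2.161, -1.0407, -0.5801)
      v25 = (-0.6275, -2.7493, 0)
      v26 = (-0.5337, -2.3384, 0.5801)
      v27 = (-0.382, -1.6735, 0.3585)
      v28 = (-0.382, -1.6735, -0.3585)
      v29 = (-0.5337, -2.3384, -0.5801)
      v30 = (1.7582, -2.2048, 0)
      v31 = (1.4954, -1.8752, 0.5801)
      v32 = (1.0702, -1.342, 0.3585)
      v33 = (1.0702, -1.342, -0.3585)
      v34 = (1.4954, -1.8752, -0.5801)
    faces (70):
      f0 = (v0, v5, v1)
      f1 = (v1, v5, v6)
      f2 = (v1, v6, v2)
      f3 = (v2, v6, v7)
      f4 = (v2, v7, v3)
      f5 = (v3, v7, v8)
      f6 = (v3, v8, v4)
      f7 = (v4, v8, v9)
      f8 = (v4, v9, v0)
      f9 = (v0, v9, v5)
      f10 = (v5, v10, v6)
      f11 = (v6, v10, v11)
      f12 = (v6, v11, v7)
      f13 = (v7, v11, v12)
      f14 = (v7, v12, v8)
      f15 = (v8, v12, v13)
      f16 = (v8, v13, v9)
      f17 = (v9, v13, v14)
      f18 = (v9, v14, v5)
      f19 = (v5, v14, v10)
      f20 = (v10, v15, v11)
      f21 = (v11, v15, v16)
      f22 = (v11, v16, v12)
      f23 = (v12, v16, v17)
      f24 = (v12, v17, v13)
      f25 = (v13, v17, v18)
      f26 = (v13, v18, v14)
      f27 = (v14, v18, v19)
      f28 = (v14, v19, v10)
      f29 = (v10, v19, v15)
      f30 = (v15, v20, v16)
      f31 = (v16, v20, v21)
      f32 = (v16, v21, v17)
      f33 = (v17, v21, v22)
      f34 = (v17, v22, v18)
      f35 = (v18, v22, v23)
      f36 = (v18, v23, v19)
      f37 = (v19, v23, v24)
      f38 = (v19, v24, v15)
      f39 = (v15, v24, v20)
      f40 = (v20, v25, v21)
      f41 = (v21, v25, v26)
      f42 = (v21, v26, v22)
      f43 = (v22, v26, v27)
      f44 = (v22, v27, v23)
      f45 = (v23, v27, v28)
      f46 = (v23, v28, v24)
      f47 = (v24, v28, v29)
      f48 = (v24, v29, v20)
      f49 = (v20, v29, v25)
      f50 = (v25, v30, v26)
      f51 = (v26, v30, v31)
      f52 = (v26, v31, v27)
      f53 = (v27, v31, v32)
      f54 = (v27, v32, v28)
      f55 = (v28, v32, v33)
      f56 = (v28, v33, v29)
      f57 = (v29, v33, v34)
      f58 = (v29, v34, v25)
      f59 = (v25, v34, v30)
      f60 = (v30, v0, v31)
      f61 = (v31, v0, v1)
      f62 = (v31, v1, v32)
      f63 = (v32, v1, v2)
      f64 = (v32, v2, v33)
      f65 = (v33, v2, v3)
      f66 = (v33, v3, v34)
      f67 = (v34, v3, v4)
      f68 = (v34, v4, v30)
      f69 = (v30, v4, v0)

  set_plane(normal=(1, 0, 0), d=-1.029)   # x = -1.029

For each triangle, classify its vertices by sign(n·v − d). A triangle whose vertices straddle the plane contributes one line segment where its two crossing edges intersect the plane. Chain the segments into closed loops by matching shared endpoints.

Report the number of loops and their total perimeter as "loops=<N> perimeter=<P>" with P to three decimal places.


Straddling triangles (20 of 70):
  (v10,v15,v11) [+-+] → (-1.029, 2.42912, 0)–(-1.029, 2.06328, 0.436939)  len=0.5699
  (v11,v15,v16) [+--] → (-1.029, 2.06328, 0.436939)–(-1.029, 1.94342, 0.5801)  len=0.1867
  (v11,v16,v12) [+-+] → (-1.029, 1.94342, 0.5801)–(-1.029, 1.44336, 0.439093)  len=0.5196
  (v12,v16,v17) [+--] → (-1.029, 1.44336, 0.439093)–(-1.029, 1.15751, 0.3585)  len=0.2970
  (v12,v17,v13) [+-+] → (-1.029, 1.15751, 0.3585)–(-1.029, 1.15751, 0.0398675)  len=0.3186
  (v13,v17,v18) [+--] → (-1.029, 1.15751, 0.0398675)–(-1.029, 1.15751, -0.3585)  len=0.3984
  (v13,v18,v14) [+-+] → (-1.029, 1.15751, -0.3585)–(-1.029, 1.55907, -0.471729)  len=0.4172
  (v14,v18,v19) [+--] → (-1.029, 1.55907, -0.471729)–(-1.029, 1.94342, -0.5801)  len=0.3993
  (v14,v19,v10) [+-+] → (-1.029, 1.94342, -0.5801)–(-1.029, 2.30196, -0.151881)  len=0.5585
  (v10,v19,v15) [+--] → (-1.029, 2.30196, -0.151881)–(-1.029, 2.42912, 0)  len=0.1981
  (v20,v25,v21) [-+-] → (-1.029, -2.42912, 0)–(-1.029, -2.30196, 0.151881)  len=0.1981
  (v21,v25,v26) [-++] → (-1.029, -2.30196, 0.151881)–(-1.029, -1.94342, 0.5801)  len=0.5585
  (v21,v26,v22) [-+-] → (-1.029, -1.94342, 0.5801)–(-1.029, -1.55907, 0.471729)  len=0.3993
  (v22,v26,v27) [-++] → (-1.029, -1.55907, 0.471729)–(-1.029, -1.15751, 0.3585)  len=0.4172
  (v22,v27,v23) [-+-] → (-1.029, -1.15751, 0.3585)–(-1.029, -1.15751, -0.0398675)  len=0.3984
  (v23,v27,v28) [-++] → (-1.029, -1.15751, -0.0398675)–(-1.029, -1.15751, -0.3585)  len=0.3186
  (v23,v28,v24) [-+-] → (-1.029, -1.15751, -0.3585)–(-1.029, -1.44336, -0.439093)  len=0.2970
  (v24,v28,v29) [-++] → (-1.029, -1.44336, -0.439093)–(-1.029, -1.94342, -0.5801)  len=0.5196
  (v24,v29,v20) [-+-] → (-1.029, -1.94342, -0.5801)–(-1.029, -2.06328, -0.436939)  len=0.1867
  (v20,v29,v25) [-++] → (-1.029, -2.06328, -0.436939)–(-1.029, -2.42912, 0)  len=0.5699

Chained into 2 loop(s):
  loop 1: 10 segments, perimeter = 3.8633
  loop 2: 10 segments, perimeter = 3.8633
Total perimeter = 7.727

loops=2 perimeter=7.727


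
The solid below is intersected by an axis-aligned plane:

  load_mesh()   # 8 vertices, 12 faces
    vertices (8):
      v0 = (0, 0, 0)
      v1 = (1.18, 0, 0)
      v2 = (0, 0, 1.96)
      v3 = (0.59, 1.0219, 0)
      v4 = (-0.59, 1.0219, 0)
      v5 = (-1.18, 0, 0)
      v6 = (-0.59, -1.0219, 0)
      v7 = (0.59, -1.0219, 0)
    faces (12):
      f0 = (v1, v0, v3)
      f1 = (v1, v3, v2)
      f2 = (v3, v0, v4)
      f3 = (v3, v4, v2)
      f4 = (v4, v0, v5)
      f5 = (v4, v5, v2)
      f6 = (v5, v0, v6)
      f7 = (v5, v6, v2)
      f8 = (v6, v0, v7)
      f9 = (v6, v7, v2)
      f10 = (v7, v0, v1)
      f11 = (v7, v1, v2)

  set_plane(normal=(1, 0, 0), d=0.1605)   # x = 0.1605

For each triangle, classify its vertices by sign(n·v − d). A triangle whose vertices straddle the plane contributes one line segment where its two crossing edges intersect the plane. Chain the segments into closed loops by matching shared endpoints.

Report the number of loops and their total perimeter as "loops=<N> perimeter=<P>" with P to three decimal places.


loops=1 perimeter=6.032

Straddling triangles (8 of 12):
  (v1,v0,v3) [+-+] → (0.1605, 0, 0)–(0.1605, 0.277991, 0)  len=0.2780
  (v1,v3,v2) [++-] → (0.1605, 0.277991, 1.42681)–(0.1605, 0, 1.69341)  len=0.3852
  (v3,v0,v4) [+--] → (0.1605, 0.277991, 0)–(0.1605, 1.0219, 0)  len=0.7439
  (v3,v4,v2) [+--] → (0.1605, 1.0219, 0)–(0.1605, 0.277991, 1.42681)  len=1.6091
  (v6,v0,v7) [--+] → (0.1605, -0.277991, 0)–(0.1605, -1.0219, 0)  len=0.7439
  (v6,v7,v2) [-+-] → (0.1605, -1.0219, 0)–(0.1605, -0.277991, 1.42681)  len=1.6091
  (v7,v0,v1) [+-+] → (0.1605, -0.277991, 0)–(0.1605, 0, 0)  len=0.2780
  (v7,v1,v2) [++-] → (0.1605, 0, 1.69341)–(0.1605, -0.277991, 1.42681)  len=0.3852

Chained into 1 loop(s):
  loop 1: 8 segments, perimeter = 6.0323
Total perimeter = 6.032


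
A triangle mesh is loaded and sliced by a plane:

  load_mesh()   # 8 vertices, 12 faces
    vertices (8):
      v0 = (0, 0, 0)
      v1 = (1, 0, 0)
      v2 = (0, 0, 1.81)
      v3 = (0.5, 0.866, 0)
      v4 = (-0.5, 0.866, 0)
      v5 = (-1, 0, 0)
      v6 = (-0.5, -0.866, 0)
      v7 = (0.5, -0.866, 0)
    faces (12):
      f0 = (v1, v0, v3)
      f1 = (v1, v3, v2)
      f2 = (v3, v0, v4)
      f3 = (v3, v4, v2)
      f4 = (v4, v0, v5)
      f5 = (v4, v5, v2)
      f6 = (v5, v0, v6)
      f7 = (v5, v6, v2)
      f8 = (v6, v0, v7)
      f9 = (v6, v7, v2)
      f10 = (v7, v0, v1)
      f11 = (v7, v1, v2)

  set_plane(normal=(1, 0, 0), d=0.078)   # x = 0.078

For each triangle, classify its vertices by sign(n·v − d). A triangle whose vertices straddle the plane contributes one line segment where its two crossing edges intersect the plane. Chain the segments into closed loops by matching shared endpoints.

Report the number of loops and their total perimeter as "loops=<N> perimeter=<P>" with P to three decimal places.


loops=1 perimeter=5.510

Straddling triangles (8 of 12):
  (v1,v0,v3) [+-+] → (0.078, 0, 0)–(0.078, 0.135096, 0)  len=0.1351
  (v1,v3,v2) [++-] → (0.078, 0.135096, 1.52764)–(0.078, 0, 1.66882)  len=0.1954
  (v3,v0,v4) [+--] → (0.078, 0.135096, 0)–(0.078, 0.866, 0)  len=0.7309
  (v3,v4,v2) [+--] → (0.078, 0.866, 0)–(0.078, 0.135096, 1.52764)  len=1.6935
  (v6,v0,v7) [--+] → (0.078, -0.135096, 0)–(0.078, -0.866, 0)  len=0.7309
  (v6,v7,v2) [-+-] → (0.078, -0.866, 0)–(0.078, -0.135096, 1.52764)  len=1.6935
  (v7,v0,v1) [+-+] → (0.078, -0.135096, 0)–(0.078, 0, 0)  len=0.1351
  (v7,v1,v2) [++-] → (0.078, 0, 1.66882)–(0.078, -0.135096, 1.52764)  len=0.1954

Chained into 1 loop(s):
  loop 1: 8 segments, perimeter = 5.5098
Total perimeter = 5.510


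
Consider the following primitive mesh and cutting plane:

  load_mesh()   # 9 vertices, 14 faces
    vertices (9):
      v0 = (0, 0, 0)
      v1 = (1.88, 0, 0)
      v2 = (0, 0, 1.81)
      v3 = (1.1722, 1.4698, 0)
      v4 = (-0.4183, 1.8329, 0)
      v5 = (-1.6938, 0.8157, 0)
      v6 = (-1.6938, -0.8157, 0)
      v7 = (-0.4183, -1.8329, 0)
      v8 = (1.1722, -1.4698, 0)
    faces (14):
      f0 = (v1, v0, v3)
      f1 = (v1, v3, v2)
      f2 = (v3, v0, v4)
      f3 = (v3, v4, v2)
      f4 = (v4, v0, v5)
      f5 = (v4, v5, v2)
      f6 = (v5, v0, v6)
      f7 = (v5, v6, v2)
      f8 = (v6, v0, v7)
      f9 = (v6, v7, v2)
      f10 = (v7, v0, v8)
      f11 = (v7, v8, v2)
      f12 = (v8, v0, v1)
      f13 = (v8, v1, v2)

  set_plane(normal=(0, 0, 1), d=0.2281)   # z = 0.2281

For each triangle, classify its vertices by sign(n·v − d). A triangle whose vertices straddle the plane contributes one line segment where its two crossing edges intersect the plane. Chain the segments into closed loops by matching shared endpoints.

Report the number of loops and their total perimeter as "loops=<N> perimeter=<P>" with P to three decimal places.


loops=1 perimeter=9.981

Straddling triangles (7 of 14):
  (v1,v3,v2) [--+] → (1.02448, 1.28457, 0.2281)–(1.64308, 0, 0.2281)  len=1.4258
  (v3,v4,v2) [--+] → (-0.365585, 1.60191, 0.2281)–(1.02448, 1.28457, 0.2281)  len=1.4258
  (v4,v5,v2) [--+] → (-1.48034, 0.712904, 0.2281)–(-0.365585, 1.60191, 0.2281)  len=1.4258
  (v5,v6,v2) [--+] → (-1.48034, -0.712904, 0.2281)–(-1.48034, 0.712904, 0.2281)  len=1.4258
  (v6,v7,v2) [--+] → (-0.365585, -1.60191, 0.2281)–(-1.48034, -0.712904, 0.2281)  len=1.4258
  (v7,v8,v2) [--+] → (1.02448, -1.28457, 0.2281)–(-0.365585, -1.60191, 0.2281)  len=1.4258
  (v8,v1,v2) [--+] → (1.64308, 0, 0.2281)–(1.02448, -1.28457, 0.2281)  len=1.4258

Chained into 1 loop(s):
  loop 1: 7 segments, perimeter = 9.9807
Total perimeter = 9.981


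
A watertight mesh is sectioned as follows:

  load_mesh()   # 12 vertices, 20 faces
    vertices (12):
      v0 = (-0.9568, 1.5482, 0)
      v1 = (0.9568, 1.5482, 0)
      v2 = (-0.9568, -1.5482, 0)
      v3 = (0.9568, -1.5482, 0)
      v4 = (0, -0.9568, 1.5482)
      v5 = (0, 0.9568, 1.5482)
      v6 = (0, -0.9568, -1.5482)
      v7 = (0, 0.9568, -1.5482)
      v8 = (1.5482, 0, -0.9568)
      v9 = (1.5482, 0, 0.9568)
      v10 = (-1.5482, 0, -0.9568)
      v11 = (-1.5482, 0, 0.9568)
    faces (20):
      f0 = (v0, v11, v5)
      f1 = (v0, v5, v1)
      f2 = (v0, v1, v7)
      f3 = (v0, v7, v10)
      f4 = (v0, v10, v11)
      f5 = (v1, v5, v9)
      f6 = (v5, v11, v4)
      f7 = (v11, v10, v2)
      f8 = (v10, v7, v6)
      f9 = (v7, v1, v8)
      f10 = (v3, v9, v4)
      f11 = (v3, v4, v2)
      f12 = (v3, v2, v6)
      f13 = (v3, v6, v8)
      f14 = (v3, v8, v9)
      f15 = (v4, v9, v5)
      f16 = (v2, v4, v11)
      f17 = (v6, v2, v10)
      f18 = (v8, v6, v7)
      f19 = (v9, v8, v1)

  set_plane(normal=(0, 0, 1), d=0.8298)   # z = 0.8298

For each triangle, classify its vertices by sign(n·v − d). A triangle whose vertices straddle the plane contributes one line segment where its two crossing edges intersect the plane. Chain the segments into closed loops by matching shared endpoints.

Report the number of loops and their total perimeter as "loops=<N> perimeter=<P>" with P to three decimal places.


Straddling triangles (10 of 20):
  (v0,v11,v5) [-++] → (-1.4697, 0.205499, 0.8298)–(-0.443977, 1.23122, 0.8298)  len=1.4506
  (v0,v5,v1) [-+-] → (-0.443977, 1.23122, 0.8298)–(0.443977, 1.23122, 0.8298)  len=0.8880
  (v0,v10,v11) [--+] → (-1.5482, 0, 0.8298)–(-1.4697, 0.205499, 0.8298)  len=0.2200
  (v1,v5,v9) [-++] → (0.443977, 1.23122, 0.8298)–(1.4697, 0.205499, 0.8298)  len=1.4506
  (v11,v10,v2) [+--] → (-1.5482, 0, 0.8298)–(-1.4697, -0.205499, 0.8298)  len=0.2200
  (v3,v9,v4) [-++] → (1.4697, -0.205499, 0.8298)–(0.443977, -1.23122, 0.8298)  len=1.4506
  (v3,v4,v2) [-+-] → (0.443977, -1.23122, 0.8298)–(-0.443977, -1.23122, 0.8298)  len=0.8880
  (v3,v8,v9) [--+] → (1.5482, 0, 0.8298)–(1.4697, -0.205499, 0.8298)  len=0.2200
  (v2,v4,v11) [-++] → (-0.443977, -1.23122, 0.8298)–(-1.4697, -0.205499, 0.8298)  len=1.4506
  (v9,v8,v1) [+--] → (1.5482, 0, 0.8298)–(1.4697, 0.205499, 0.8298)  len=0.2200

Chained into 1 loop(s):
  loop 1: 10 segments, perimeter = 8.4582
Total perimeter = 8.458

loops=1 perimeter=8.458


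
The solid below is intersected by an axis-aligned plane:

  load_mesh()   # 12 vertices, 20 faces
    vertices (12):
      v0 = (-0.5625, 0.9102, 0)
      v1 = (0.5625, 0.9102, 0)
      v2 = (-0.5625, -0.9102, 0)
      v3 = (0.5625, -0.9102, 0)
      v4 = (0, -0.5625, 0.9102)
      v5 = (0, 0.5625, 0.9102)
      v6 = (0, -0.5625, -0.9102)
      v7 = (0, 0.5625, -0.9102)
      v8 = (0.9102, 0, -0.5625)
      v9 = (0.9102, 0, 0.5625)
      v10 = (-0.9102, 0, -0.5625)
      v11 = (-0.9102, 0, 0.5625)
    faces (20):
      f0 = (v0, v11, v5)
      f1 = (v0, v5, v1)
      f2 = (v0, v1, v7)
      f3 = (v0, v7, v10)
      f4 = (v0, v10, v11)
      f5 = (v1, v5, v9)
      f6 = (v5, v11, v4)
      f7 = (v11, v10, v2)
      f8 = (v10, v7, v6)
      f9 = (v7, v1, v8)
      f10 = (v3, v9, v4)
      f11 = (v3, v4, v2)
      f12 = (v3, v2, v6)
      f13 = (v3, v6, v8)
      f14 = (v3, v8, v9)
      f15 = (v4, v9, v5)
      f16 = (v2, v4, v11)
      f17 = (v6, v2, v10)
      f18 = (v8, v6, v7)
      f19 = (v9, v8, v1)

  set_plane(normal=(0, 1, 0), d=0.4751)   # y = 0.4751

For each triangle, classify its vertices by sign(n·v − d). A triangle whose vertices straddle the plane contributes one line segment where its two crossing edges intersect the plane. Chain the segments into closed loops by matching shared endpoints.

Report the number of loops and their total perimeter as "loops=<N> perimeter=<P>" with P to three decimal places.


loops=1 perimeter=5.003

Straddling triangles (10 of 20):
  (v0,v11,v5) [+-+] → (-0.72871, 0.4751, 0.26889)–(-0.141425, 0.4751, 0.856175)  len=0.8305
  (v0,v7,v10) [++-] → (-0.141425, 0.4751, -0.856175)–(-0.72871, 0.4751, -0.26889)  len=0.8305
  (v0,v10,v11) [+--] → (-0.72871, 0.4751, -0.26889)–(-0.72871, 0.4751, 0.26889)  len=0.5378
  (v1,v5,v9) [++-] → (0.141425, 0.4751, 0.856175)–(0.72871, 0.4751, 0.26889)  len=0.8305
  (v5,v11,v4) [+--] → (-0.141425, 0.4751, 0.856175)–(0, 0.4751, 0.9102)  len=0.1514
  (v10,v7,v6) [-+-] → (-0.141425, 0.4751, -0.856175)–(0, 0.4751, -0.9102)  len=0.1514
  (v7,v1,v8) [++-] → (0.72871, 0.4751, -0.26889)–(0.141425, 0.4751, -0.856175)  len=0.8305
  (v4,v9,v5) [--+] → (0.141425, 0.4751, 0.856175)–(0, 0.4751, 0.9102)  len=0.1514
  (v8,v6,v7) [--+] → (0, 0.4751, -0.9102)–(0.141425, 0.4751, -0.856175)  len=0.1514
  (v9,v8,v1) [--+] → (0.72871, 0.4751, -0.26889)–(0.72871, 0.4751, 0.26889)  len=0.5378

Chained into 1 loop(s):
  loop 1: 10 segments, perimeter = 5.0033
Total perimeter = 5.003


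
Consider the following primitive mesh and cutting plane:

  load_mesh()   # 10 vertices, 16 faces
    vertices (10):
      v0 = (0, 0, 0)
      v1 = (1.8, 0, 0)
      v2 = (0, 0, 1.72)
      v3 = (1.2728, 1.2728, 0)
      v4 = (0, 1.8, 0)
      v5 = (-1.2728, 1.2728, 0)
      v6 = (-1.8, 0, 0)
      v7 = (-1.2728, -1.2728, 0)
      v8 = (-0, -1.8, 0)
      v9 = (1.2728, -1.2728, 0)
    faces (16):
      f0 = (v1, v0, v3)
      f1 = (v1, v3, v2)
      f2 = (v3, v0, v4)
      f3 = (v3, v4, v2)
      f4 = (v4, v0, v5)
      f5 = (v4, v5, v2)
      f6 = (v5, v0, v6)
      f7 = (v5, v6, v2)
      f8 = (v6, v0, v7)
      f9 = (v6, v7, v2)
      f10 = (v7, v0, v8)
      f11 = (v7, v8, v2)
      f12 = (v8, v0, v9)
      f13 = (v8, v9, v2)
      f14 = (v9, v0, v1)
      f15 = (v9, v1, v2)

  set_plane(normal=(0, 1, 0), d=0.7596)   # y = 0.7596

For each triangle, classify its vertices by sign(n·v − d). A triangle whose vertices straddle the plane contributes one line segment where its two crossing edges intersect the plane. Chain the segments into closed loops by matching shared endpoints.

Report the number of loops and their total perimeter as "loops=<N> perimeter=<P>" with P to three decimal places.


Straddling triangles (8 of 16):
  (v1,v0,v3) [--+] → (0.7596, 0.7596, 0)–(1.48537, 0.7596, 0)  len=0.7258
  (v1,v3,v2) [-+-] → (1.48537, 0.7596, 0)–(0.7596, 0.7596, 0.693514)  len=1.0038
  (v3,v0,v4) [+-+] → (0.7596, 0.7596, 0)–(0, 0.7596, 0)  len=0.7596
  (v3,v4,v2) [++-] → (0, 0.7596, 0.99416)–(0.7596, 0.7596, 0.693514)  len=0.8169
  (v4,v0,v5) [+-+] → (0, 0.7596, 0)–(-0.7596, 0.7596, 0)  len=0.7596
  (v4,v5,v2) [++-] → (-0.7596, 0.7596, 0.693514)–(0, 0.7596, 0.99416)  len=0.8169
  (v5,v0,v6) [+--] → (-0.7596, 0.7596, 0)–(-1.48537, 0.7596, 0)  len=0.7258
  (v5,v6,v2) [+--] → (-1.48537, 0.7596, 0)–(-0.7596, 0.7596, 0.693514)  len=1.0038

Chained into 1 loop(s):
  loop 1: 8 segments, perimeter = 6.6123
Total perimeter = 6.612

loops=1 perimeter=6.612


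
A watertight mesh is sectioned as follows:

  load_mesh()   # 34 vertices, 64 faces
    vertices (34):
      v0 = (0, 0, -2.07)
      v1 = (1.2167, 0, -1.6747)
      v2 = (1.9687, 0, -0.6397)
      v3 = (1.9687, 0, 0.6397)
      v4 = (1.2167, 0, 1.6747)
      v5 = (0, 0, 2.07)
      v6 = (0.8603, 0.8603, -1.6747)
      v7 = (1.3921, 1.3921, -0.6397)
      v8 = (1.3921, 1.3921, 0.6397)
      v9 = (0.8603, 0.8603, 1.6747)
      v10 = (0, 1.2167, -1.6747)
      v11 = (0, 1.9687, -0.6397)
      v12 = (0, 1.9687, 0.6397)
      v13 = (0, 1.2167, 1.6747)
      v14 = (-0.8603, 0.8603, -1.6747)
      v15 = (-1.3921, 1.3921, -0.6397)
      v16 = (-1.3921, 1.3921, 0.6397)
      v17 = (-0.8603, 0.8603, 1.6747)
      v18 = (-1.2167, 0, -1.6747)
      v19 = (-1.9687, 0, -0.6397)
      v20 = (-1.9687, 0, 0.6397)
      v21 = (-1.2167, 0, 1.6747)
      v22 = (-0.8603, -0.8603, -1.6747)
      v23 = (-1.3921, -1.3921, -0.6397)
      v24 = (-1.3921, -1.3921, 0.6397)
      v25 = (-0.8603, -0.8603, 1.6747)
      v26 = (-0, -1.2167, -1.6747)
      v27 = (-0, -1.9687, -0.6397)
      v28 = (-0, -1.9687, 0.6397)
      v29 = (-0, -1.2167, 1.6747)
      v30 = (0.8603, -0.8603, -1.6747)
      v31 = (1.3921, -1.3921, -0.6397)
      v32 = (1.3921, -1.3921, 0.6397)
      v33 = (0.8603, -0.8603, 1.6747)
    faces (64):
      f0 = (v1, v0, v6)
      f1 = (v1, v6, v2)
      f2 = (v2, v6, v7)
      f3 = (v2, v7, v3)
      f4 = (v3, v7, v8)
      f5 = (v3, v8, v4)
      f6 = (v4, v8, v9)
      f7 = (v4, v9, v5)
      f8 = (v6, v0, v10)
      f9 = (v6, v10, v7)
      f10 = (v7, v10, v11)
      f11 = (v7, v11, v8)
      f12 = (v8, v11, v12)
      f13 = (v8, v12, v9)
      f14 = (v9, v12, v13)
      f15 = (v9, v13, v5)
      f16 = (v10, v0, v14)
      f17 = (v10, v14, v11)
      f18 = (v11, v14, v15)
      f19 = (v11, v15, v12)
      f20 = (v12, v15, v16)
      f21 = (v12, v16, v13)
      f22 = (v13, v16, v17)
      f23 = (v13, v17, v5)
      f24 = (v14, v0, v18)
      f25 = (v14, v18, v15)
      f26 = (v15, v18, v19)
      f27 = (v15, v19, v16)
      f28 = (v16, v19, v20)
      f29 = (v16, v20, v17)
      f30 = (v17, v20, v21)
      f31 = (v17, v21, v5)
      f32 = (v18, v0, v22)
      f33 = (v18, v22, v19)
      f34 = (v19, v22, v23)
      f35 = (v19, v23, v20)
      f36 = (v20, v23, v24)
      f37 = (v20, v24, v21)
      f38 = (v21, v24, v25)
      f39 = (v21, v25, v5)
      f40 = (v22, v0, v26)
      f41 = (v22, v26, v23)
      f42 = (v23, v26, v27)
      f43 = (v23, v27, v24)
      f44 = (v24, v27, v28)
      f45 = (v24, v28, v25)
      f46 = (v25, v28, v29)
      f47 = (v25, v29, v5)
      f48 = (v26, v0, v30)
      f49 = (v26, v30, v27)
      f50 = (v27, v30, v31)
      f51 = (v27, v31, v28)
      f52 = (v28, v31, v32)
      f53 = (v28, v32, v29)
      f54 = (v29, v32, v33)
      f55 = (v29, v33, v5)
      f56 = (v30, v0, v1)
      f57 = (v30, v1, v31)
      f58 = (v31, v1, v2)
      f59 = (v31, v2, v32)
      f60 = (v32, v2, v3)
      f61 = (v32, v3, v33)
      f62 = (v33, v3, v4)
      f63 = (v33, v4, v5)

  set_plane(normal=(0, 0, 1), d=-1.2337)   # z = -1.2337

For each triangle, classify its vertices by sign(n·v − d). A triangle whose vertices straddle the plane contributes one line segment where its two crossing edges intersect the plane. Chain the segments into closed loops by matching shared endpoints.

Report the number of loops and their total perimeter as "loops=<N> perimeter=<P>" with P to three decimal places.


Straddling triangles (16 of 64):
  (v1,v6,v2) [--+] → (1.33257, 0.493737, -1.2337)–(1.53712, 0, -1.2337)  len=0.5344
  (v2,v6,v7) [+-+] → (1.33257, 0.493737, -1.2337)–(1.08689, 1.08689, -1.2337)  len=0.6420
  (v6,v10,v7) [--+] → (0.593156, 1.29144, -1.2337)–(1.08689, 1.08689, -1.2337)  len=0.5344
  (v7,v10,v11) [+-+] → (0.593156, 1.29144, -1.2337)–(0, 1.53712, -1.2337)  len=0.6420
  (v10,v14,v11) [--+] → (-0.493737, 1.33257, -1.2337)–(0, 1.53712, -1.2337)  len=0.5344
  (v11,v14,v15) [+-+] → (-0.493737, 1.33257, -1.2337)–(-1.08689, 1.08689, -1.2337)  len=0.6420
  (v14,v18,v15) [--+] → (-1.29144, 0.593156, -1.2337)–(-1.08689, 1.08689, -1.2337)  len=0.5344
  (v15,v18,v19) [+-+] → (-1.29144, 0.593156, -1.2337)–(-1.53712, 0, -1.2337)  len=0.6420
  (v18,v22,v19) [--+] → (-1.33257, -0.493737, -1.2337)–(-1.53712, 0, -1.2337)  len=0.5344
  (v19,v22,v23) [+-+] → (-1.33257, -0.493737, -1.2337)–(-1.08689, -1.08689, -1.2337)  len=0.6420
  (v22,v26,v23) [--+] → (-0.593156, -1.29144, -1.2337)–(-1.08689, -1.08689, -1.2337)  len=0.5344
  (v23,v26,v27) [+-+] → (-0.593156, -1.29144, -1.2337)–(0, -1.53712, -1.2337)  len=0.6420
  (v26,v30,v27) [--+] → (0.493737, -1.33257, -1.2337)–(0, -1.53712, -1.2337)  len=0.5344
  (v27,v30,v31) [+-+] → (0.493737, -1.33257, -1.2337)–(1.08689, -1.08689, -1.2337)  len=0.6420
  (v30,v1,v31) [--+] → (1.29144, -0.593156, -1.2337)–(1.08689, -1.08689, -1.2337)  len=0.5344
  (v31,v1,v2) [+-+] → (1.29144, -0.593156, -1.2337)–(1.53712, 0, -1.2337)  len=0.6420

Chained into 1 loop(s):
  loop 1: 16 segments, perimeter = 9.4116
Total perimeter = 9.412

loops=1 perimeter=9.412


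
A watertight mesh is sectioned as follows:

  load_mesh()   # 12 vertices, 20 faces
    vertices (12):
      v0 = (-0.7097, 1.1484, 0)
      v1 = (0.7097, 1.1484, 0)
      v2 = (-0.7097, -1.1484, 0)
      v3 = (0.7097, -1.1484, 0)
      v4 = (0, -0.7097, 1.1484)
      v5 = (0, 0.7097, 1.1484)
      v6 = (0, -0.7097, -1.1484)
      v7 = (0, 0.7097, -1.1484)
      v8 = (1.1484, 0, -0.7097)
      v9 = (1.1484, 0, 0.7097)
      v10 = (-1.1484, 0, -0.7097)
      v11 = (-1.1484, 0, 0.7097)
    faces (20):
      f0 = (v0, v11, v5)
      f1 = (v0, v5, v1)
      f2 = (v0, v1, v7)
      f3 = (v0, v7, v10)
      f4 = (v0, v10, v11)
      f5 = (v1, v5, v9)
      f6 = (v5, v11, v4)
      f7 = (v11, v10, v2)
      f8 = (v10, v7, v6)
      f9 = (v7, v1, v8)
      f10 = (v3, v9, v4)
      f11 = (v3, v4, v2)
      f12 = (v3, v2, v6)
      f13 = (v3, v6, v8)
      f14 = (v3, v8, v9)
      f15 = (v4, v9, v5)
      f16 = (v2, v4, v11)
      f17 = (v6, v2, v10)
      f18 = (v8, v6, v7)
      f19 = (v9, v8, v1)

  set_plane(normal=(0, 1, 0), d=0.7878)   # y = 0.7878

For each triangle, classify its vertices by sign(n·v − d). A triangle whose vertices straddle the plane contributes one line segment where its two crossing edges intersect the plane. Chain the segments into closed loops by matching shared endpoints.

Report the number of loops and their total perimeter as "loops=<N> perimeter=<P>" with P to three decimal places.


Straddling triangles (8 of 20):
  (v0,v11,v5) [+--] → (-0.847453, 0.7878, 0.222847)–(-0.126345, 0.7878, 0.943955)  len=1.0198
  (v0,v5,v1) [+-+] → (-0.126345, 0.7878, 0.943955)–(0.126345, 0.7878, 0.943955)  len=0.2527
  (v0,v1,v7) [++-] → (0.126345, 0.7878, -0.943955)–(-0.126345, 0.7878, -0.943955)  len=0.2527
  (v0,v7,v10) [+--] → (-0.126345, 0.7878, -0.943955)–(-0.847453, 0.7878, -0.222847)  len=1.0198
  (v0,v10,v11) [+--] → (-0.847453, 0.7878, -0.222847)–(-0.847453, 0.7878, 0.222847)  len=0.4457
  (v1,v5,v9) [+--] → (0.126345, 0.7878, 0.943955)–(0.847453, 0.7878, 0.222847)  len=1.0198
  (v7,v1,v8) [-+-] → (0.126345, 0.7878, -0.943955)–(0.847453, 0.7878, -0.222847)  len=1.0198
  (v9,v8,v1) [--+] → (0.847453, 0.7878, -0.222847)–(0.847453, 0.7878, 0.222847)  len=0.4457

Chained into 1 loop(s):
  loop 1: 8 segments, perimeter = 5.4760
Total perimeter = 5.476

loops=1 perimeter=5.476


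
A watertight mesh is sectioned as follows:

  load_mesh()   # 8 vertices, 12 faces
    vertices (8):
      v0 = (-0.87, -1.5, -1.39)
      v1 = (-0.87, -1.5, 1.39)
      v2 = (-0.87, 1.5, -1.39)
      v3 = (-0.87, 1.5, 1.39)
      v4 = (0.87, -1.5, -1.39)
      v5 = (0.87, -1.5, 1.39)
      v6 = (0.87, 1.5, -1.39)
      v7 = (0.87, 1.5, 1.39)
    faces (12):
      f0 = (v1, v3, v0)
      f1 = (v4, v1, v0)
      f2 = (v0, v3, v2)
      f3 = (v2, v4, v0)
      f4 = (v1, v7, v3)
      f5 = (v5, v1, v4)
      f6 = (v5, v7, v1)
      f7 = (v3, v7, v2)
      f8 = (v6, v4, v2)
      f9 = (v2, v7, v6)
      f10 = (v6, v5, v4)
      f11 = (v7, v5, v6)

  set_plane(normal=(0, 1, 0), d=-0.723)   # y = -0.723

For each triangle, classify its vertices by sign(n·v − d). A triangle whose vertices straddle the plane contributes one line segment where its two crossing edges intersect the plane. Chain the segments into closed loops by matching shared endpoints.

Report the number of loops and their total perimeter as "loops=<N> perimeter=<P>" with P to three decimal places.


loops=1 perimeter=9.040

Straddling triangles (8 of 12):
  (v1,v3,v0) [-+-] → (-0.87, -0.723, 1.39)–(-0.87, -0.723, -0.66998)  len=2.0600
  (v0,v3,v2) [-++] → (-0.87, -0.723, -0.66998)–(-0.87, -0.723, -1.39)  len=0.7200
  (v2,v4,v0) [+--] → (0.41934, -0.723, -1.39)–(-0.87, -0.723, -1.39)  len=1.2893
  (v1,v7,v3) [-++] → (-0.41934, -0.723, 1.39)–(-0.87, -0.723, 1.39)  len=0.4507
  (v5,v7,v1) [-+-] → (0.87, -0.723, 1.39)–(-0.41934, -0.723, 1.39)  len=1.2893
  (v6,v4,v2) [+-+] → (0.87, -0.723, -1.39)–(0.41934, -0.723, -1.39)  len=0.4507
  (v6,v5,v4) [+--] → (0.87, -0.723, 0.66998)–(0.87, -0.723, -1.39)  len=2.0600
  (v7,v5,v6) [+-+] → (0.87, -0.723, 1.39)–(0.87, -0.723, 0.66998)  len=0.7200

Chained into 1 loop(s):
  loop 1: 8 segments, perimeter = 9.0400
Total perimeter = 9.040


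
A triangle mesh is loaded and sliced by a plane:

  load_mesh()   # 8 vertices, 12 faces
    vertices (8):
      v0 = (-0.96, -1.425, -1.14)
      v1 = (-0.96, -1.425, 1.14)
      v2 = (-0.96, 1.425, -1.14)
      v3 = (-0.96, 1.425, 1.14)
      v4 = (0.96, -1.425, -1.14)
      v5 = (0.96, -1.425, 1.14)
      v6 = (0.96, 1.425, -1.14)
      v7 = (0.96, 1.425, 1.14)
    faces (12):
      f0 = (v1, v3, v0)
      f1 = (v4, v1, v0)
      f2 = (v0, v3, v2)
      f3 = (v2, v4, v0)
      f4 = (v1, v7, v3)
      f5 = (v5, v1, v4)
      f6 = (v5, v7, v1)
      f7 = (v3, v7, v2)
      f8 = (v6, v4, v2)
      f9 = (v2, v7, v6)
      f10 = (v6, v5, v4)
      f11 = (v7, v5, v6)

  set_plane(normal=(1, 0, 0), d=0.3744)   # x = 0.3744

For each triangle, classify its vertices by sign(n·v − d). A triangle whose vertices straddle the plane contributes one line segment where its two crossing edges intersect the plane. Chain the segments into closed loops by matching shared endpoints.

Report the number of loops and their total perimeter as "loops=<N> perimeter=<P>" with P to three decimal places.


Straddling triangles (8 of 12):
  (v4,v1,v0) [+--] → (0.3744, -1.425, -0.4446)–(0.3744, -1.425, -1.14)  len=0.6954
  (v2,v4,v0) [-+-] → (0.3744, -0.55575, -1.14)–(0.3744, -1.425, -1.14)  len=0.8692
  (v1,v7,v3) [-+-] → (0.3744, 0.55575, 1.14)–(0.3744, 1.425, 1.14)  len=0.8692
  (v5,v1,v4) [+-+] → (0.3744, -1.425, 1.14)–(0.3744, -1.425, -0.4446)  len=1.5846
  (v5,v7,v1) [++-] → (0.3744, 0.55575, 1.14)–(0.3744, -1.425, 1.14)  len=1.9808
  (v3,v7,v2) [-+-] → (0.3744, 1.425, 1.14)–(0.3744, 1.425, 0.4446)  len=0.6954
  (v6,v4,v2) [++-] → (0.3744, -0.55575, -1.14)–(0.3744, 1.425, -1.14)  len=1.9808
  (v2,v7,v6) [-++] → (0.3744, 1.425, 0.4446)–(0.3744, 1.425, -1.14)  len=1.5846

Chained into 1 loop(s):
  loop 1: 8 segments, perimeter = 10.2600
Total perimeter = 10.260

loops=1 perimeter=10.260


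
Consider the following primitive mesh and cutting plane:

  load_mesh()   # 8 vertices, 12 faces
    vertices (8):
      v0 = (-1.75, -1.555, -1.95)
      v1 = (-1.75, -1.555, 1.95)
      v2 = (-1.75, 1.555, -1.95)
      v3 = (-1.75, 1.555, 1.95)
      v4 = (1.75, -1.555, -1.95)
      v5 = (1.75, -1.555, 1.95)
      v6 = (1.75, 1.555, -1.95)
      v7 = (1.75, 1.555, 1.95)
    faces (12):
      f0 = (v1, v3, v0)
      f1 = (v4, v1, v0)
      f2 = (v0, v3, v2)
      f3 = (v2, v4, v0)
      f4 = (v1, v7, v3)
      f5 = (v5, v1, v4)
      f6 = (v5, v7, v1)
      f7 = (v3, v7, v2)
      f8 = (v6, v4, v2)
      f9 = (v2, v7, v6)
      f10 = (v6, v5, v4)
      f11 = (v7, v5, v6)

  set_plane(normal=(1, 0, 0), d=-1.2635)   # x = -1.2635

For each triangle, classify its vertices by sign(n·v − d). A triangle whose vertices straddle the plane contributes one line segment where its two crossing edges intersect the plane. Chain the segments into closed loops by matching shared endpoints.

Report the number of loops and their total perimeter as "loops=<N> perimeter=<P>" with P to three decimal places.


Straddling triangles (8 of 12):
  (v4,v1,v0) [+--] → (-1.2635, -1.555, 1.4079)–(-1.2635, -1.555, -1.95)  len=3.3579
  (v2,v4,v0) [-+-] → (-1.2635, 1.12271, -1.95)–(-1.2635, -1.555, -1.95)  len=2.6777
  (v1,v7,v3) [-+-] → (-1.2635, -1.12271, 1.95)–(-1.2635, 1.555, 1.95)  len=2.6777
  (v5,v1,v4) [+-+] → (-1.2635, -1.555, 1.95)–(-1.2635, -1.555, 1.4079)  len=0.5421
  (v5,v7,v1) [++-] → (-1.2635, -1.12271, 1.95)–(-1.2635, -1.555, 1.95)  len=0.4323
  (v3,v7,v2) [-+-] → (-1.2635, 1.555, 1.95)–(-1.2635, 1.555, -1.4079)  len=3.3579
  (v6,v4,v2) [++-] → (-1.2635, 1.12271, -1.95)–(-1.2635, 1.555, -1.95)  len=0.4323
  (v2,v7,v6) [-++] → (-1.2635, 1.555, -1.4079)–(-1.2635, 1.555, -1.95)  len=0.5421

Chained into 1 loop(s):
  loop 1: 8 segments, perimeter = 14.0200
Total perimeter = 14.020

loops=1 perimeter=14.020


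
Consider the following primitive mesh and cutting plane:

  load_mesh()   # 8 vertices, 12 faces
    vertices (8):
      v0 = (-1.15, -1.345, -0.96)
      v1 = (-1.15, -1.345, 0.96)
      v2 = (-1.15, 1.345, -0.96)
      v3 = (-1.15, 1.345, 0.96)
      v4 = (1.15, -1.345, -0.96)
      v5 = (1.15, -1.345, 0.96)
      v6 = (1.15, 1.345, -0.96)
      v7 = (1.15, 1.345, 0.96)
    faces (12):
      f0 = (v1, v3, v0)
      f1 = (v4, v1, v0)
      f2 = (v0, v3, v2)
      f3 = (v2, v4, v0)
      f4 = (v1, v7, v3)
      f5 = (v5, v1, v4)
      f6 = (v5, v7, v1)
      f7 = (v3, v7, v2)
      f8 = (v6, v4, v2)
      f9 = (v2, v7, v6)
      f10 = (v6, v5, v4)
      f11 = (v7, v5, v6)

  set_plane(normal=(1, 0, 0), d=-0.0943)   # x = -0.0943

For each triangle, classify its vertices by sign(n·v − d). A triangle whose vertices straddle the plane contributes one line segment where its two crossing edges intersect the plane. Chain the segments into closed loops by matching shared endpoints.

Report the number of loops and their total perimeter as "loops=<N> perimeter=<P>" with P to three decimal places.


loops=1 perimeter=9.220

Straddling triangles (8 of 12):
  (v4,v1,v0) [+--] → (-0.0943, -1.345, 0.07872)–(-0.0943, -1.345, -0.96)  len=1.0387
  (v2,v4,v0) [-+-] → (-0.0943, 0.11029, -0.96)–(-0.0943, -1.345, -0.96)  len=1.4553
  (v1,v7,v3) [-+-] → (-0.0943, -0.11029, 0.96)–(-0.0943, 1.345, 0.96)  len=1.4553
  (v5,v1,v4) [+-+] → (-0.0943, -1.345, 0.96)–(-0.0943, -1.345, 0.07872)  len=0.8813
  (v5,v7,v1) [++-] → (-0.0943, -0.11029, 0.96)–(-0.0943, -1.345, 0.96)  len=1.2347
  (v3,v7,v2) [-+-] → (-0.0943, 1.345, 0.96)–(-0.0943, 1.345, -0.07872)  len=1.0387
  (v6,v4,v2) [++-] → (-0.0943, 0.11029, -0.96)–(-0.0943, 1.345, -0.96)  len=1.2347
  (v2,v7,v6) [-++] → (-0.0943, 1.345, -0.07872)–(-0.0943, 1.345, -0.96)  len=0.8813

Chained into 1 loop(s):
  loop 1: 8 segments, perimeter = 9.2200
Total perimeter = 9.220


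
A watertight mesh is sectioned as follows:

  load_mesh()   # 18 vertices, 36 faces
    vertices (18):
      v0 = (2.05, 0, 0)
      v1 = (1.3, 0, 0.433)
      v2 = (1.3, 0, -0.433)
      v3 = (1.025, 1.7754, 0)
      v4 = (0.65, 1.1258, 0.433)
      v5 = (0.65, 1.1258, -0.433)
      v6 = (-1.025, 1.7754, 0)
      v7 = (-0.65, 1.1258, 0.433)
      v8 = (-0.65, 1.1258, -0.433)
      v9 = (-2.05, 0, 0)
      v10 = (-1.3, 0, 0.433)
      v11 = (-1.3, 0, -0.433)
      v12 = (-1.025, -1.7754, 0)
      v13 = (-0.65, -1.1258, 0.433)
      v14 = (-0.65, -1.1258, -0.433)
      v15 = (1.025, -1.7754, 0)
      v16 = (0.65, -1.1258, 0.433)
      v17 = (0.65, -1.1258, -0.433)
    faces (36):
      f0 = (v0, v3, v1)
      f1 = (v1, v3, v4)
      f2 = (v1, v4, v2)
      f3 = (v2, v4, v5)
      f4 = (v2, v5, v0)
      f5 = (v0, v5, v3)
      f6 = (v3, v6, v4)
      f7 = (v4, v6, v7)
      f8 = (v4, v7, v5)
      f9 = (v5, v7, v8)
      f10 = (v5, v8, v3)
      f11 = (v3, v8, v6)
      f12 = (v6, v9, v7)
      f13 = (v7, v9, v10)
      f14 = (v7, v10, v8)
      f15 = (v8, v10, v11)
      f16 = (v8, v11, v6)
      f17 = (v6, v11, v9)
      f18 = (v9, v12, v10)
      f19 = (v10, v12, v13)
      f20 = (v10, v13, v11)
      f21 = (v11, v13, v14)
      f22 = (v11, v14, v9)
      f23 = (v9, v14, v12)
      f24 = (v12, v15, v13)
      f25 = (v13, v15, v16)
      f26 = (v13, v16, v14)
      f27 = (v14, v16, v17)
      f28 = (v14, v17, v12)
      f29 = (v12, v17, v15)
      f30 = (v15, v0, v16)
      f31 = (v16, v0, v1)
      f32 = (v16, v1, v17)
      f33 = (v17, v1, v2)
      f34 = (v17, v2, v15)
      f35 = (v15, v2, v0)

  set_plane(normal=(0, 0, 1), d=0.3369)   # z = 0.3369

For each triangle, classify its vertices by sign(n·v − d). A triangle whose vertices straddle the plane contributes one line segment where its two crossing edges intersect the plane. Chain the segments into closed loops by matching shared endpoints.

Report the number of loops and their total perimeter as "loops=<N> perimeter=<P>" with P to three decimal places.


loops=2 perimeter=16.599

Straddling triangles (24 of 36):
  (v0,v3,v1) [--+] → (1.23897, 0.394032, 0.3369)–(1.46645, 0, 0.3369)  len=0.4550
  (v1,v3,v4) [+-+] → (1.23897, 0.394032, 0.3369)–(0.733227, 1.26997, 0.3369)  len=1.0115
  (v1,v4,v2) [++-] → (0.72213, 1.00087, 0.3369)–(1.3, 0, 0.3369)  len=1.1557
  (v2,v4,v5) [-+-] → (0.72213, 1.00087, 0.3369)–(0.65, 1.1258, 0.3369)  len=0.1443
  (v3,v6,v4) [--+] → (0.278251, 1.26997, 0.3369)–(0.733227, 1.26997, 0.3369)  len=0.4550
  (v4,v6,v7) [+-+] → (0.278251, 1.26997, 0.3369)–(-0.733227, 1.26997, 0.3369)  len=1.0115
  (v4,v7,v5) [++-] → (-0.505739, 1.1258, 0.3369)–(0.65, 1.1258, 0.3369)  len=1.1557
  (v5,v7,v8) [-+-] → (-0.505739, 1.1258, 0.3369)–(-0.65, 1.1258, 0.3369)  len=0.1443
  (v6,v9,v7) [--+] → (-0.960716, 0.87594, 0.3369)–(-0.733227, 1.26997, 0.3369)  len=0.4550
  (v7,v9,v10) [+-+] → (-0.960716, 0.87594, 0.3369)–(-1.46645, 0, 0.3369)  len=1.0115
  (v7,v10,v8) [++-] → (-1.22787, 0.12493, 0.3369)–(-0.65, 1.1258, 0.3369)  len=1.1557
  (v8,v10,v11) [-+-] → (-1.22787, 0.12493, 0.3369)–(-1.3, 0, 0.3369)  len=0.1443
  (v9,v12,v10) [--+] → (-1.23897, -0.394032, 0.3369)–(-1.46645, 0, 0.3369)  len=0.4550
  (v10,v12,v13) [+-+] → (-1.23897, -0.394032, 0.3369)–(-0.733227, -1.26997, 0.3369)  len=1.0115
  (v10,v13,v11) [++-] → (-0.72213, -1.00087, 0.3369)–(-1.3, 0, 0.3369)  len=1.1557
  (v11,v13,v14) [-+-] → (-0.72213, -1.00087, 0.3369)–(-0.65, -1.1258, 0.3369)  len=0.1443
  (v12,v15,v13) [--+] → (-0.278251, -1.26997, 0.3369)–(-0.733227, -1.26997, 0.3369)  len=0.4550
  (v13,v15,v16) [+-+] → (-0.278251, -1.26997, 0.3369)–(0.733227, -1.26997, 0.3369)  len=1.0115
  (v13,v16,v14) [++-] → (0.505739, -1.1258, 0.3369)–(-0.65, -1.1258, 0.3369)  len=1.1557
  (v14,v16,v17) [-+-] → (0.505739, -1.1258, 0.3369)–(0.65, -1.1258, 0.3369)  len=0.1443
  (v15,v0,v16) [--+] → (0.960716, -0.87594, 0.3369)–(0.733227, -1.26997, 0.3369)  len=0.4550
  (v16,v0,v1) [+-+] → (0.960716, -0.87594, 0.3369)–(1.46645, 0, 0.3369)  len=1.0115
  (v16,v1,v17) [++-] → (1.22787, -0.12493, 0.3369)–(0.65, -1.1258, 0.3369)  len=1.1557
  (v17,v1,v2) [-+-] → (1.22787, -0.12493, 0.3369)–(1.3, 0, 0.3369)  len=0.1443

Chained into 2 loop(s):
  loop 1: 12 segments, perimeter = 8.7987
  loop 2: 12 segments, perimeter = 7.7999
Total perimeter = 16.599


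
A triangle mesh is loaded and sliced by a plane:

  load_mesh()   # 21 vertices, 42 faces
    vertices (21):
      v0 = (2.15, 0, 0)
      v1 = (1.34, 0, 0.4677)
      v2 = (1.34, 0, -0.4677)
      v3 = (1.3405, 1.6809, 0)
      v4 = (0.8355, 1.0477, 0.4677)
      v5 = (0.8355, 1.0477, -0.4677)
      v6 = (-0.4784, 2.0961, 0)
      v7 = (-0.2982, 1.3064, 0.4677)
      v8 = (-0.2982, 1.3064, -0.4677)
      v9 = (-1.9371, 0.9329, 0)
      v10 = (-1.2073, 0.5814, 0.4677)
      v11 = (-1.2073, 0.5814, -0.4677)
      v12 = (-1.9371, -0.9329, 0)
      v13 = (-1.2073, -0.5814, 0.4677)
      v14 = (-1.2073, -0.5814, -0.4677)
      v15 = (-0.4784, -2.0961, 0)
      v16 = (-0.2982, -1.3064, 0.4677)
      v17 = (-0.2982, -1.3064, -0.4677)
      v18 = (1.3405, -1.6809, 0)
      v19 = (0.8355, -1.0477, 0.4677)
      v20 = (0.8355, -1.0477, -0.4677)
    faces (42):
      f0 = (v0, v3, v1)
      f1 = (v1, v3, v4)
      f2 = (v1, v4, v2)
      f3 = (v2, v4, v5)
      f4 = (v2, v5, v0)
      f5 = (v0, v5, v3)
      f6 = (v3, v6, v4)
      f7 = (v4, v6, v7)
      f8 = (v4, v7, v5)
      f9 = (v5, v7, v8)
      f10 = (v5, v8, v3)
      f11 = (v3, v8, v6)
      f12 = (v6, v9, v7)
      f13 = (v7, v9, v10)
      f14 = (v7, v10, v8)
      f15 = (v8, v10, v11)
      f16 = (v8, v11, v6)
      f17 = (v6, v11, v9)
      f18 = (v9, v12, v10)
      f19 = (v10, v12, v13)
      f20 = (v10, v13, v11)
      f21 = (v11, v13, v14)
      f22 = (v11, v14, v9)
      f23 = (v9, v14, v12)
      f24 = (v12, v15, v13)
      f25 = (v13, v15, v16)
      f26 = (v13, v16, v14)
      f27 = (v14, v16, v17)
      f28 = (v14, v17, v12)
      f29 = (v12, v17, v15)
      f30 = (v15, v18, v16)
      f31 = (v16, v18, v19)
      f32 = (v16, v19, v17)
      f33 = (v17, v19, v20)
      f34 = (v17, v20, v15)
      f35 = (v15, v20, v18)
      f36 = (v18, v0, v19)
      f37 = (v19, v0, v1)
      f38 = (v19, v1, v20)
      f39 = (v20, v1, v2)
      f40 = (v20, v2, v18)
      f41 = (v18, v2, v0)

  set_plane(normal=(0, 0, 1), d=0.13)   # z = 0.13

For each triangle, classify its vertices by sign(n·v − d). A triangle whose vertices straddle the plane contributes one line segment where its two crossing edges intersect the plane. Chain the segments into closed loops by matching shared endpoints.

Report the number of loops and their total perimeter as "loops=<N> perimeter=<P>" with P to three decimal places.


loops=2 perimeter=19.832

Straddling triangles (28 of 42):
  (v0,v3,v1) [--+] → (1.34036, 1.21368, 0.13)–(1.92486, 0, 0.13)  len=1.3471
  (v1,v3,v4) [+-+] → (1.34036, 1.21368, 0.13)–(1.20013, 1.5049, 0.13)  len=0.3232
  (v1,v4,v2) [++-] → (1.01764, 0.669457, 0.13)–(1.34, 0, 0.13)  len=0.7430
  (v2,v4,v5) [-+-] → (1.01764, 0.669457, 0.13)–(0.8355, 1.0477, 0.13)  len=0.4198
  (v3,v6,v4) [--+] → (-0.113194, 1.80469, 0.13)–(1.20013, 1.5049, 0.13)  len=1.3471
  (v4,v6,v7) [+-+] → (-0.113194, 1.80469, 0.13)–(-0.428312, 1.8766, 0.13)  len=0.3232
  (v4,v7,v5) [++-] → (0.111091, 1.213, 0.13)–(0.8355, 1.0477, 0.13)  len=0.7430
  (v5,v7,v8) [-+-] → (0.111091, 1.213, 0.13)–(-0.2982, 1.3064, 0.13)  len=0.4198
  (v6,v9,v7) [--+] → (-1.48156, 1.03672, 0.13)–(-0.428312, 1.8766, 0.13)  len=1.3471
  (v7,v9,v10) [+-+] → (-1.48156, 1.03672, 0.13)–(-1.73425, 0.835198, 0.13)  len=0.3232
  (v7,v10,v8) [++-] → (-0.879095, 0.843141, 0.13)–(-0.2982, 1.3064, 0.13)  len=0.7430
  (v8,v10,v11) [-+-] → (-0.879095, 0.843141, 0.13)–(-1.2073, 0.5814, 0.13)  len=0.4198
  (v9,v12,v10) [--+] → (-1.73425, -0.511991, 0.13)–(-1.73425, 0.835198, 0.13)  len=1.3472
  (v10,v12,v13) [+-+] → (-1.73425, -0.511991, 0.13)–(-1.73425, -0.835198, 0.13)  len=0.3232
  (v10,v13,v11) [++-] → (-1.2073, -0.161604, 0.13)–(-1.2073, 0.5814, 0.13)  len=0.7430
  (v11,v13,v14) [-+-] → (-1.2073, -0.161604, 0.13)–(-1.2073, -0.5814, 0.13)  len=0.4198
  (v12,v15,v13) [--+] → (-0.681002, -1.67508, 0.13)–(-1.73425, -0.835198, 0.13)  len=1.3471
  (v13,v15,v16) [+-+] → (-0.681002, -1.67508, 0.13)–(-0.428312, -1.8766, 0.13)  len=0.3232
  (v13,v16,v14) [++-] → (-0.626405, -1.04466, 0.13)–(-1.2073, -0.5814, 0.13)  len=0.7430
  (v14,v16,v17) [-+-] → (-0.626405, -1.04466, 0.13)–(-0.2982, -1.3064, 0.13)  len=0.4198
  (v15,v18,v16) [--+] → (0.885014, -1.57681, 0.13)–(-0.428312, -1.8766, 0.13)  len=1.3471
  (v16,v18,v19) [+-+] → (0.885014, -1.57681, 0.13)–(1.20013, -1.5049, 0.13)  len=0.3232
  (v16,v19,v17) [++-] → (0.426209, -1.1411, 0.13)–(-0.2982, -1.3064, 0.13)  len=0.7430
  (v17,v19,v20) [-+-] → (0.426209, -1.1411, 0.13)–(0.8355, -1.0477, 0.13)  len=0.4198
  (v18,v0,v19) [--+] → (1.78463, -0.291214, 0.13)–(1.20013, -1.5049, 0.13)  len=1.3471
  (v19,v0,v1) [+-+] → (1.78463, -0.291214, 0.13)–(1.92486, 0, 0.13)  len=0.3232
  (v19,v1,v20) [++-] → (1.15786, -0.378243, 0.13)–(0.8355, -1.0477, 0.13)  len=0.7430
  (v20,v1,v2) [-+-] → (1.15786, -0.378243, 0.13)–(1.34, 0, 0.13)  len=0.4198

Chained into 2 loop(s):
  loop 1: 14 segments, perimeter = 11.6923
  loop 2: 14 segments, perimeter = 8.1397
Total perimeter = 19.832
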